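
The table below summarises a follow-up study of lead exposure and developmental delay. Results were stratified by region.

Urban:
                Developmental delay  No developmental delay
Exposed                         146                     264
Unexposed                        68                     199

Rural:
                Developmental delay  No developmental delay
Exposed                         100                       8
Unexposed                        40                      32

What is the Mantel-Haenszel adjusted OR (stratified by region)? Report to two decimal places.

OR_MH = Σ(aᵢdᵢ/nᵢ) / Σ(bᵢcᵢ/nᵢ), where nᵢ is the stratum total.
Stratum 1 (Urban): n = 677; a·d/n = 146·199/677 = 42.9158; b·c/n = 264·68/677 = 26.5170
Stratum 2 (Rural): n = 180; a·d/n = 100·32/180 = 17.7778; b·c/n = 8·40/180 = 1.7778
OR_MH = (42.9158 + 17.7778) / (26.5170 + 1.7778) = 60.6936 / 28.2948 = 2.14505

2.15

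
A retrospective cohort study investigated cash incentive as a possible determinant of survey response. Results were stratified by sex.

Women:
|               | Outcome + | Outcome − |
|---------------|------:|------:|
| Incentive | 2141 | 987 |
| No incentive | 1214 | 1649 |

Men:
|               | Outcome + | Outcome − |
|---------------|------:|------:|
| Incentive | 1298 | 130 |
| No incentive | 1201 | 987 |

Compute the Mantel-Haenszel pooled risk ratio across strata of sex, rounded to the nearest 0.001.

RR_MH = Σ(aᵢ·n₀ᵢ/nᵢ) / Σ(cᵢ·n₁ᵢ/nᵢ), with n₁ᵢ = aᵢ+bᵢ (exposed), n₀ᵢ = cᵢ+dᵢ (unexposed), nᵢ = n₁ᵢ+n₀ᵢ.
Stratum 1 (Women): n₁ = 3128, n₀ = 2863, n = 5991; a·n₀/n = 2141·2863/5991 = 1023.1486; c·n₁/n = 1214·3128/5991 = 633.8494
Stratum 2 (Men): n₁ = 1428, n₀ = 2188, n = 3616; a·n₀/n = 1298·2188/3616 = 785.4049; c·n₁/n = 1201·1428/3616 = 474.2887
RR_MH = (1023.1486 + 785.4049) / (633.8494 + 474.2887) = 1808.5534 / 1108.1382 = 1.63206

1.632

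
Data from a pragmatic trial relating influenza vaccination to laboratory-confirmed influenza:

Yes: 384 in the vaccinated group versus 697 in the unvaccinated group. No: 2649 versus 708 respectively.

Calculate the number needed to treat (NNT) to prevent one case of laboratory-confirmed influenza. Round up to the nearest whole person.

3

Risk in treated group = 384/3033 = 0.12661; risk in control = 697/1405 = 0.49609.
Absolute risk reduction = 0.49609 − 0.12661 = 0.36948
NNT = 1 / ARR = 1 / 0.36948 = 2.707 → round up → 3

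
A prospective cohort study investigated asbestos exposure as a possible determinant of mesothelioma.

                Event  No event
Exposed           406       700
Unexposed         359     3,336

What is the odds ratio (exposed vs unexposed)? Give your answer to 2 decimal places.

5.39

Cells: a = 406, b = 700, c = 359, d = 3336.
OR = (a·d)/(b·c) = (406 × 3336) / (700 × 359) = 1354416 / 251300 = 5.38964
The odds of mesothelioma are about 5.39 times as high in the exposed group.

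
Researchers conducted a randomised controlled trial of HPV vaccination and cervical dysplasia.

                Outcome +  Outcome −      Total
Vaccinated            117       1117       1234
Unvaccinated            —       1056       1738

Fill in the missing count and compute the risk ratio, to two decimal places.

0.24

The missing cell is in the unexposed row: 1738 − 1056 = 682.
So a = 117, b = 1117, c = 682, d = 1056.
RR = [a/(a+b)] / [c/(c+d)] = (117/1234) / (682/1738) = 0.09481/0.39241 = 0.24162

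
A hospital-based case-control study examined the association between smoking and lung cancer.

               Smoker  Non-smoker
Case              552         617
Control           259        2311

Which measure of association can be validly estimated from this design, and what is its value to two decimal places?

Reading the table with exposure as columns: a = 552 (Smoker, case), b = 259 (Smoker, non-case), c = 617 (Non-smoker, case), d = 2311.
This is a hospital-based case-control study: participants were sampled on outcome status, so risks in the source population cannot be estimated directly — relative risk is not valid here. The odds ratio is the appropriate measure.
OR = (a·d)/(b·c) = (552 × 2311) / (259 × 617) = 1275672 / 159803 = 7.98278

7.98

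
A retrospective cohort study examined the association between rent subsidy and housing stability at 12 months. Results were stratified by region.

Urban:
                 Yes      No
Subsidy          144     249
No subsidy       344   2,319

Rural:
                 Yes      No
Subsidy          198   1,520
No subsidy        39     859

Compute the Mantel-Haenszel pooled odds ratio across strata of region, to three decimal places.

OR_MH = Σ(aᵢdᵢ/nᵢ) / Σ(bᵢcᵢ/nᵢ), where nᵢ is the stratum total.
Stratum 1 (Urban): n = 3056; a·d/n = 144·2319/3056 = 109.2723; b·c/n = 249·344/3056 = 28.0288
Stratum 2 (Rural): n = 2616; a·d/n = 198·859/2616 = 65.0161; b·c/n = 1520·39/2616 = 22.6606
OR_MH = (109.2723 + 65.0161) / (28.0288 + 22.6606) = 174.2883 / 50.6893 = 3.43836

3.438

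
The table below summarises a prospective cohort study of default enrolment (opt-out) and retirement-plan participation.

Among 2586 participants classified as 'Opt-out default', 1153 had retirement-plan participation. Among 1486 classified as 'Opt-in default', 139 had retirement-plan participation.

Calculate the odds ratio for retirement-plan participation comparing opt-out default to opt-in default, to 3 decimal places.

7.797

From the description: a = 1153, b = 1433, c = 139, d = 1347.
OR = (a·d)/(b·c) = (1153 × 1347) / (1433 × 139) = 1553091 / 199187 = 7.79715
The odds of retirement-plan participation are about 7.80 times as high in the opt-out default group.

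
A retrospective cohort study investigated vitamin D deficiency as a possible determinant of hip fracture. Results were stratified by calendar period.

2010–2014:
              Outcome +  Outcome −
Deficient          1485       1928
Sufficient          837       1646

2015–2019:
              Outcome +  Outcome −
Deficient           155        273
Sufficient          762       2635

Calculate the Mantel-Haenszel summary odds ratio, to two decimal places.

OR_MH = Σ(aᵢdᵢ/nᵢ) / Σ(bᵢcᵢ/nᵢ), where nᵢ is the stratum total.
Stratum 1 (2010–2014): n = 5896; a·d/n = 1485·1646/5896 = 414.5709; b·c/n = 1928·837/5896 = 273.7001
Stratum 2 (2015–2019): n = 3825; a·d/n = 155·2635/3825 = 106.7778; b·c/n = 273·762/3825 = 54.3859
OR_MH = (414.5709 + 106.7778) / (273.7001 + 54.3859) = 521.3487 / 328.0860 = 1.58906

1.59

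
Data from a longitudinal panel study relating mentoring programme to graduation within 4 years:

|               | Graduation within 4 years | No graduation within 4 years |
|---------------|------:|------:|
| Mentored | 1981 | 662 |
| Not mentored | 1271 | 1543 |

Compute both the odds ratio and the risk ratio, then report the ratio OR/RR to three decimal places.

2.189

Cells: a = 1981, b = 662, c = 1271, d = 1543.
OR = (1981·1543)/(662·1271) = 3056683/841402 = 3.63284
Risk in exposed = 1981/2643 = 0.74953; risk in unexposed = 1271/2814 = 0.45167; RR = 1.65946
OR/RR = 3.63284 / 1.65946 = 2.18918
The outcome is not rare, so the OR lies further from 1 than the RR.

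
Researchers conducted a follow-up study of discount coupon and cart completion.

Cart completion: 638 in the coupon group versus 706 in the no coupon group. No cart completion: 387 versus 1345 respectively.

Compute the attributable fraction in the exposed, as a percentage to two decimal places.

From the description: a = 638, b = 387, c = 706, d = 1345.
Risk in exposed = 638/1025 = 0.62244; risk in unexposed = 706/2051 = 0.34422.
RR = 0.62244/0.34422 = 1.80825
AR% = (RR − 1)/RR × 100 = (1.80825 − 1)/1.80825 × 100 = 44.6978%

44.70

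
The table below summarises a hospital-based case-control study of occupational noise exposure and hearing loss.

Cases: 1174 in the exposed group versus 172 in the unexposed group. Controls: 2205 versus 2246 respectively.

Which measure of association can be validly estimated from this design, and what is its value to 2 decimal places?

From the description: a = 1174, b = 2205, c = 172, d = 2246.
This is a hospital-based case-control study: participants were sampled on outcome status, so risks in the source population cannot be estimated directly — relative risk is not valid here. The odds ratio is the appropriate measure.
OR = (a·d)/(b·c) = (1174 × 2246) / (2205 × 172) = 2636804 / 379260 = 6.95250

6.95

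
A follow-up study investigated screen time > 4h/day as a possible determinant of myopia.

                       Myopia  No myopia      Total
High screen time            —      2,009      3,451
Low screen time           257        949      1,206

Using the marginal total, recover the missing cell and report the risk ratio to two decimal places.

1.96

The missing cell is in the exposed row: 3451 − 2009 = 1442.
So a = 1442, b = 2009, c = 257, d = 949.
RR = [a/(a+b)] / [c/(c+d)] = (1442/3451) / (257/1206) = 0.41785/0.21310 = 1.96081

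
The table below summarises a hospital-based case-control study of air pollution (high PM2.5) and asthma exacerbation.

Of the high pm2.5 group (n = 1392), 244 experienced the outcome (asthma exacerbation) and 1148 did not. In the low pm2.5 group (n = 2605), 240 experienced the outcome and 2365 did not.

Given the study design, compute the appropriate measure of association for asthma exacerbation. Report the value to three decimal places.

From the description: a = 244, b = 1148, c = 240, d = 2365.
This is a hospital-based case-control study: participants were sampled on outcome status, so risks in the source population cannot be estimated directly — relative risk is not valid here. The odds ratio is the appropriate measure.
OR = (a·d)/(b·c) = (244 × 2365) / (1148 × 240) = 577060 / 275520 = 2.09444

2.094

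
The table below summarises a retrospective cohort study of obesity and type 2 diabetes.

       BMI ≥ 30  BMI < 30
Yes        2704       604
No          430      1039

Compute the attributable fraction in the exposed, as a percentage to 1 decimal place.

57.4

Reading the table with exposure as columns: a = 2704 (BMI ≥ 30, case), b = 430 (BMI ≥ 30, non-case), c = 604 (BMI < 30, case), d = 1039.
Risk in exposed = 2704/3134 = 0.86280; risk in unexposed = 604/1643 = 0.36762.
RR = 0.86280/0.36762 = 2.34697
AR% = (RR − 1)/RR × 100 = (2.34697 − 1)/2.34697 × 100 = 57.3919%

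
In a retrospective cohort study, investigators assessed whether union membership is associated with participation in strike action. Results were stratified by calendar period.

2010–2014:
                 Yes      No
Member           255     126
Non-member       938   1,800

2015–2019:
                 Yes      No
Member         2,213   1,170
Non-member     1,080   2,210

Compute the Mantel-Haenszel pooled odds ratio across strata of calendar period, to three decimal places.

OR_MH = Σ(aᵢdᵢ/nᵢ) / Σ(bᵢcᵢ/nᵢ), where nᵢ is the stratum total.
Stratum 1 (2010–2014): n = 3119; a·d/n = 255·1800/3119 = 147.1626; b·c/n = 126·938/3119 = 37.8929
Stratum 2 (2015–2019): n = 6673; a·d/n = 2213·2210/6673 = 732.9132; b·c/n = 1170·1080/6673 = 189.3601
OR_MH = (147.1626 + 732.9132) / (37.8929 + 189.3601) = 880.0758 / 227.2530 = 3.87267

3.873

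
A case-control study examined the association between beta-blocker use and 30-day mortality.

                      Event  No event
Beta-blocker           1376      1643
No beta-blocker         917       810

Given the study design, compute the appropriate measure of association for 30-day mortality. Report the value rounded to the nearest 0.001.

0.740

Cells: a = 1376, b = 1643, c = 917, d = 810.
This is a case-control study: participants were sampled on outcome status, so risks in the source population cannot be estimated directly — relative risk is not valid here. The odds ratio is the appropriate measure.
OR = (a·d)/(b·c) = (1376 × 810) / (1643 × 917) = 1114560 / 1506631 = 0.73977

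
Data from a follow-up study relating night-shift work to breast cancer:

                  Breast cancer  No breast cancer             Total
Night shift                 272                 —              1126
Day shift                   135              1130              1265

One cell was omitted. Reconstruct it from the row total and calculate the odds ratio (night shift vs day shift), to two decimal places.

The missing cell is in the exposed row: 1126 − 272 = 854.
So a = 272, b = 854, c = 135, d = 1130.
OR = (a·d)/(b·c) = (272 × 1130) / (854 × 135) = 307360 / 115290 = 2.66597

2.67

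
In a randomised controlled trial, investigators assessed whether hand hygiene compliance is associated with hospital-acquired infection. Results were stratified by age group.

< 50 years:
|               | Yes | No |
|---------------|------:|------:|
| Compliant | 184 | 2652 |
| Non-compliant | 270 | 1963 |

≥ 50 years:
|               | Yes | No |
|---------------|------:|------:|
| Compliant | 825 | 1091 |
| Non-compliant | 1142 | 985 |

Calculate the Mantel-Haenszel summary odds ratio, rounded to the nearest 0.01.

0.61

OR_MH = Σ(aᵢdᵢ/nᵢ) / Σ(bᵢcᵢ/nᵢ), where nᵢ is the stratum total.
Stratum 1 (< 50 years): n = 5069; a·d/n = 184·1963/5069 = 71.2551; b·c/n = 2652·270/5069 = 141.2586
Stratum 2 (≥ 50 years): n = 4043; a·d/n = 825·985/4043 = 200.9955; b·c/n = 1091·1142/4043 = 308.1677
OR_MH = (71.2551 + 200.9955) / (141.2586 + 308.1677) = 272.2506 / 449.4263 = 0.60577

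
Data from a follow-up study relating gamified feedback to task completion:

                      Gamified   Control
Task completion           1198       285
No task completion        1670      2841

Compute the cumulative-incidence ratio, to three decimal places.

Reading the table with exposure as columns: a = 1198 (Gamified, case), b = 1670 (Gamified, non-case), c = 285 (Control, case), d = 2841.
Risk in exposed = 1198/2868 = 0.41771; risk in unexposed = 285/3126 = 0.09117.
RR = 0.41771 / 0.09117 = 4.58165
The risk among the exposed is 4.58 times that among the unexposed.

4.582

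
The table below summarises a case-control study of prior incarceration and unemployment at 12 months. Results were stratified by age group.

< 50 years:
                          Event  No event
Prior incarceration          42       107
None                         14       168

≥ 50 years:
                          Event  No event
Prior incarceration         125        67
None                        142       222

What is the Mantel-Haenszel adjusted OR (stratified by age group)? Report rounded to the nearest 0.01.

3.29

OR_MH = Σ(aᵢdᵢ/nᵢ) / Σ(bᵢcᵢ/nᵢ), where nᵢ is the stratum total.
Stratum 1 (< 50 years): n = 331; a·d/n = 42·168/331 = 21.3172; b·c/n = 107·14/331 = 4.5257
Stratum 2 (≥ 50 years): n = 556; a·d/n = 125·222/556 = 49.9101; b·c/n = 67·142/556 = 17.1115
OR_MH = (21.3172 + 49.9101) / (4.5257 + 17.1115) = 71.2273 / 21.6372 = 3.29189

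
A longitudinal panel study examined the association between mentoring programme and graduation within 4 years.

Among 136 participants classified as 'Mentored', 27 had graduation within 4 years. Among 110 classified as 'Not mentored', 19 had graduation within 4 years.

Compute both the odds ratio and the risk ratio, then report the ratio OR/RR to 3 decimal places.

1.032

From the description: a = 27, b = 109, c = 19, d = 91.
OR = (27·91)/(109·19) = 2457/2071 = 1.18638
Risk in exposed = 27/136 = 0.19853; risk in unexposed = 19/110 = 0.17273; RR = 1.14938
OR/RR = 1.18638 / 1.14938 = 1.03219
The outcome is not rare, so the OR lies further from 1 than the RR.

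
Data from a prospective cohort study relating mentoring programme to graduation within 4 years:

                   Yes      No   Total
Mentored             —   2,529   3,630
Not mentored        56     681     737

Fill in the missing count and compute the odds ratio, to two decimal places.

5.29

The missing cell is in the exposed row: 3630 − 2529 = 1101.
So a = 1101, b = 2529, c = 56, d = 681.
OR = (a·d)/(b·c) = (1101 × 681) / (2529 × 56) = 749781 / 141624 = 5.29417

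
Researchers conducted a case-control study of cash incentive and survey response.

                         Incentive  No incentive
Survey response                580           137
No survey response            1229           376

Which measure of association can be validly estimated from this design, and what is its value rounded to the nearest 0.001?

1.295

Reading the table with exposure as columns: a = 580 (Incentive, case), b = 1229 (Incentive, non-case), c = 137 (No incentive, case), d = 376.
This is a case-control study: participants were sampled on outcome status, so risks in the source population cannot be estimated directly — relative risk is not valid here. The odds ratio is the appropriate measure.
OR = (a·d)/(b·c) = (580 × 376) / (1229 × 137) = 218080 / 168373 = 1.29522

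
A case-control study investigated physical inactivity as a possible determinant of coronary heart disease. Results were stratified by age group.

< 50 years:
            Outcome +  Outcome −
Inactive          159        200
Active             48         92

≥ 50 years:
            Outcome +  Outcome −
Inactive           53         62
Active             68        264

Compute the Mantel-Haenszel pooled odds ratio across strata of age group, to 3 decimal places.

OR_MH = Σ(aᵢdᵢ/nᵢ) / Σ(bᵢcᵢ/nᵢ), where nᵢ is the stratum total.
Stratum 1 (< 50 years): n = 499; a·d/n = 159·92/499 = 29.3146; b·c/n = 200·48/499 = 19.2385
Stratum 2 (≥ 50 years): n = 447; a·d/n = 53·264/447 = 31.3020; b·c/n = 62·68/447 = 9.4318
OR_MH = (29.3146 + 31.3020) / (19.2385 + 9.4318) = 60.6166 / 28.6702 = 2.11427

2.114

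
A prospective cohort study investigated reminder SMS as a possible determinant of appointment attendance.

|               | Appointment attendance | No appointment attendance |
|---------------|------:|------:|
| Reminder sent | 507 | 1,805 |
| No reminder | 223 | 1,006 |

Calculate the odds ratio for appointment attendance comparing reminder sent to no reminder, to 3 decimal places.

Cells: a = 507, b = 1805, c = 223, d = 1006.
OR = (a·d)/(b·c) = (507 × 1006) / (1805 × 223) = 510042 / 402515 = 1.26714
The odds of appointment attendance are about 1.27 times as high in the reminder sent group.

1.267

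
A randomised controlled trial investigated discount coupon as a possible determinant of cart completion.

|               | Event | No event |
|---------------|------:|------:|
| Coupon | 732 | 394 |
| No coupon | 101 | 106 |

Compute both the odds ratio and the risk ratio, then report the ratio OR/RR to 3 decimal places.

Cells: a = 732, b = 394, c = 101, d = 106.
OR = (732·106)/(394·101) = 77592/39794 = 1.94984
Risk in exposed = 732/1126 = 0.65009; risk in unexposed = 101/207 = 0.48792; RR = 1.33236
OR/RR = 1.94984 / 1.33236 = 1.46345
The outcome is not rare, so the OR lies further from 1 than the RR.

1.463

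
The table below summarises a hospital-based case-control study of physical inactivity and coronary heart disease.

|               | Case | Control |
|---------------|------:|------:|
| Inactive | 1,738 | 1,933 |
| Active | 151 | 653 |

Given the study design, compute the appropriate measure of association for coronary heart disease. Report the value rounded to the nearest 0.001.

Cells: a = 1738, b = 1933, c = 151, d = 653.
This is a hospital-based case-control study: participants were sampled on outcome status, so risks in the source population cannot be estimated directly — relative risk is not valid here. The odds ratio is the appropriate measure.
OR = (a·d)/(b·c) = (1738 × 653) / (1933 × 151) = 1134914 / 291883 = 3.88825

3.888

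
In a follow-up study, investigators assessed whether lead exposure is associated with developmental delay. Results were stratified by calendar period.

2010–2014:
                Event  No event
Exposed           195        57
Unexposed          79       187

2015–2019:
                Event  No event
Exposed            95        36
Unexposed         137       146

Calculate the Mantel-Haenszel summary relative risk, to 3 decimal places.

2.018

RR_MH = Σ(aᵢ·n₀ᵢ/nᵢ) / Σ(cᵢ·n₁ᵢ/nᵢ), with n₁ᵢ = aᵢ+bᵢ (exposed), n₀ᵢ = cᵢ+dᵢ (unexposed), nᵢ = n₁ᵢ+n₀ᵢ.
Stratum 1 (2010–2014): n₁ = 252, n₀ = 266, n = 518; a·n₀/n = 195·266/518 = 100.1351; c·n₁/n = 79·252/518 = 38.4324
Stratum 2 (2015–2019): n₁ = 131, n₀ = 283, n = 414; a·n₀/n = 95·283/414 = 64.9396; c·n₁/n = 137·131/414 = 43.3502
RR_MH = (100.1351 + 64.9396) / (38.4324 + 43.3502) = 165.0747 / 81.7827 = 2.01846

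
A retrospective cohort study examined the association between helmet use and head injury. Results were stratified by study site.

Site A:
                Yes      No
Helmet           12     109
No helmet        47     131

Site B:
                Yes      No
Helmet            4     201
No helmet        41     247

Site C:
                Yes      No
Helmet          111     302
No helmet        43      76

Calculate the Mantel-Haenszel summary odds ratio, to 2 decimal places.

OR_MH = Σ(aᵢdᵢ/nᵢ) / Σ(bᵢcᵢ/nᵢ), where nᵢ is the stratum total.
Stratum 1 (Site A): n = 299; a·d/n = 12·131/299 = 5.2575; b·c/n = 109·47/299 = 17.1338
Stratum 2 (Site B): n = 493; a·d/n = 4·247/493 = 2.0041; b·c/n = 201·41/493 = 16.7160
Stratum 3 (Site C): n = 532; a·d/n = 111·76/532 = 15.8571; b·c/n = 302·43/532 = 24.4098
OR_MH = (5.2575 + 2.0041 + 15.8571) / (17.1338 + 16.7160 + 24.4098) = 23.1187 / 58.2596 = 0.39682

0.40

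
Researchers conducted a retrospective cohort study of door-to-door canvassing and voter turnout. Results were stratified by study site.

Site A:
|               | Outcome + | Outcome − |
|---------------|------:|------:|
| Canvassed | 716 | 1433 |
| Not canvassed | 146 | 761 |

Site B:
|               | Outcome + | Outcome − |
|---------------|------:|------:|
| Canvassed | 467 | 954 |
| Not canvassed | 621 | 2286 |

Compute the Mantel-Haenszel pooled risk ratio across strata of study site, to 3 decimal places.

RR_MH = Σ(aᵢ·n₀ᵢ/nᵢ) / Σ(cᵢ·n₁ᵢ/nᵢ), with n₁ᵢ = aᵢ+bᵢ (exposed), n₀ᵢ = cᵢ+dᵢ (unexposed), nᵢ = n₁ᵢ+n₀ᵢ.
Stratum 1 (Site A): n₁ = 2149, n₀ = 907, n = 3056; a·n₀/n = 716·907/3056 = 212.5039; c·n₁/n = 146·2149/3056 = 102.6682
Stratum 2 (Site B): n₁ = 1421, n₀ = 2907, n = 4328; a·n₀/n = 467·2907/4328 = 313.6712; c·n₁/n = 621·1421/4328 = 203.8912
RR_MH = (212.5039 + 313.6712) / (102.6682 + 203.8912) = 526.1751 / 306.5594 = 1.71639

1.716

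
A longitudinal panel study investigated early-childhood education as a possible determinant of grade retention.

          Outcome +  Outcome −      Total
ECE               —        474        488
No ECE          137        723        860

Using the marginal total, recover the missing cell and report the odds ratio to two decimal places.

0.16

The missing cell is in the exposed row: 488 − 474 = 14.
So a = 14, b = 474, c = 137, d = 723.
OR = (a·d)/(b·c) = (14 × 723) / (474 × 137) = 10122 / 64938 = 0.15587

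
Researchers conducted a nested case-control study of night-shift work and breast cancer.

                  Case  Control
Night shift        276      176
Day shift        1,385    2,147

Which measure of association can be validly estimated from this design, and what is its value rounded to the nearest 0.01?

Cells: a = 276, b = 176, c = 1385, d = 2147.
This is a nested case-control study: participants were sampled on outcome status, so risks in the source population cannot be estimated directly — relative risk is not valid here. The odds ratio is the appropriate measure.
OR = (a·d)/(b·c) = (276 × 2147) / (176 × 1385) = 592572 / 243760 = 2.43096

2.43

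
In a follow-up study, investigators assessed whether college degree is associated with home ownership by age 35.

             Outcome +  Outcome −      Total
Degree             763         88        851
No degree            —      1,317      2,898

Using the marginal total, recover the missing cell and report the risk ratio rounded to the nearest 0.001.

The missing cell is in the unexposed row: 2898 − 1317 = 1581.
So a = 763, b = 88, c = 1581, d = 1317.
RR = [a/(a+b)] / [c/(c+d)] = (763/851) / (1581/2898) = 0.89659/0.54555 = 1.64347

1.643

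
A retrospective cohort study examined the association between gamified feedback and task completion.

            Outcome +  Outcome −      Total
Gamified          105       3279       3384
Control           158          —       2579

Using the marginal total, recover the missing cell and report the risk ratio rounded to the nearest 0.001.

0.506

The missing cell is in the unexposed row: 2579 − 158 = 2421.
So a = 105, b = 3279, c = 158, d = 2421.
RR = [a/(a+b)] / [c/(c+d)] = (105/3384) / (158/2579) = 0.03103/0.06126 = 0.50647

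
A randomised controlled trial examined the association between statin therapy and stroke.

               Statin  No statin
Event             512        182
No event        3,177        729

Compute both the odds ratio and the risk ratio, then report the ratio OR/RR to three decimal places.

0.929

Reading the table with exposure as columns: a = 512 (Statin, case), b = 3177 (Statin, non-case), c = 182 (No statin, case), d = 729.
OR = (512·729)/(3177·182) = 373248/578214 = 0.64552
Risk in exposed = 512/3689 = 0.13879; risk in unexposed = 182/911 = 0.19978; RR = 0.69472
OR/RR = 0.64552 / 0.69472 = 0.92918
The outcome is not rare, so the OR lies further from 1 than the RR.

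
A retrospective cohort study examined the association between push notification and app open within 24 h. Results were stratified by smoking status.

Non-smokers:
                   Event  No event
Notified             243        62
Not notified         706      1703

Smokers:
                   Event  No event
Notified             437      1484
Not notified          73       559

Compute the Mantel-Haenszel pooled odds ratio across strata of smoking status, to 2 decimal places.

OR_MH = Σ(aᵢdᵢ/nᵢ) / Σ(bᵢcᵢ/nᵢ), where nᵢ is the stratum total.
Stratum 1 (Non-smokers): n = 2714; a·d/n = 243·1703/2714 = 152.4794; b·c/n = 62·706/2714 = 16.1282
Stratum 2 (Smokers): n = 2553; a·d/n = 437·559/2553 = 95.6847; b·c/n = 1484·73/2553 = 42.4332
OR_MH = (152.4794 + 95.6847) / (16.1282 + 42.4332) = 248.1641 / 58.5614 = 4.23767

4.24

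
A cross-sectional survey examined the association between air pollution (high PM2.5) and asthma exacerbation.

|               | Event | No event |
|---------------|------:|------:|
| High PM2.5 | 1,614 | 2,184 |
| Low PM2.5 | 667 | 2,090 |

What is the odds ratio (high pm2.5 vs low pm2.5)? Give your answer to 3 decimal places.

Cells: a = 1614, b = 2184, c = 667, d = 2090.
OR = (a·d)/(b·c) = (1614 × 2090) / (2184 × 667) = 3373260 / 1456728 = 2.31564
The odds of asthma exacerbation are about 2.32 times as high in the high pm2.5 group.

2.316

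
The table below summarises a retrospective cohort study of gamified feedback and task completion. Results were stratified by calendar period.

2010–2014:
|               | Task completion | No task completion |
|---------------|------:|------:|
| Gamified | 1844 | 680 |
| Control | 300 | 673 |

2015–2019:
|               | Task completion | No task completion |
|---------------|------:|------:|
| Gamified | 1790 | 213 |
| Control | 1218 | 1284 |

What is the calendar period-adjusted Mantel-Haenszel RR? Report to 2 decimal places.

RR_MH = Σ(aᵢ·n₀ᵢ/nᵢ) / Σ(cᵢ·n₁ᵢ/nᵢ), with n₁ᵢ = aᵢ+bᵢ (exposed), n₀ᵢ = cᵢ+dᵢ (unexposed), nᵢ = n₁ᵢ+n₀ᵢ.
Stratum 1 (2010–2014): n₁ = 2524, n₀ = 973, n = 3497; a·n₀/n = 1844·973/3497 = 513.0718; c·n₁/n = 300·2524/3497 = 216.5285
Stratum 2 (2015–2019): n₁ = 2003, n₀ = 2502, n = 4505; a·n₀/n = 1790·2502/4505 = 994.1354; c·n₁/n = 1218·2003/4505 = 541.5436
RR_MH = (513.0718 + 994.1354) / (216.5285 + 541.5436) = 1507.2072 / 758.0721 = 1.98821

1.99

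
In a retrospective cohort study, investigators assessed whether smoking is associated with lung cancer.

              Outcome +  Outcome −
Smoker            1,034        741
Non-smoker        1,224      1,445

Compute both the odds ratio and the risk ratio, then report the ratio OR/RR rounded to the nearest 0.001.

Cells: a = 1034, b = 741, c = 1224, d = 1445.
OR = (1034·1445)/(741·1224) = 1494130/906984 = 1.64736
Risk in exposed = 1034/1775 = 0.58254; risk in unexposed = 1224/2669 = 0.45860; RR = 1.27025
OR/RR = 1.64736 / 1.27025 = 1.29688
The outcome is not rare, so the OR lies further from 1 than the RR.

1.297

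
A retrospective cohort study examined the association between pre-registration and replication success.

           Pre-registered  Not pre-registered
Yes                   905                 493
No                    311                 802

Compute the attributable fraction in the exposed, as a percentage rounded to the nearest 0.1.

48.8

Reading the table with exposure as columns: a = 905 (Pre-registered, case), b = 311 (Pre-registered, non-case), c = 493 (Not pre-registered, case), d = 802.
Risk in exposed = 905/1216 = 0.74424; risk in unexposed = 493/1295 = 0.38069.
RR = 0.74424/0.38069 = 1.95496
AR% = (RR − 1)/RR × 100 = (1.95496 − 1)/1.95496 × 100 = 48.8481%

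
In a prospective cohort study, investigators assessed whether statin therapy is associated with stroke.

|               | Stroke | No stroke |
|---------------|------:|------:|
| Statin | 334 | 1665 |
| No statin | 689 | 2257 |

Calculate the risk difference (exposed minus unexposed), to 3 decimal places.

-0.067

Cells: a = 334, b = 1665, c = 689, d = 2257.
Risk in exposed = 334/1999 = 0.167084; risk in unexposed = 689/2946 = 0.233876.
Risk difference = 0.167084 − 0.233876 = -0.066793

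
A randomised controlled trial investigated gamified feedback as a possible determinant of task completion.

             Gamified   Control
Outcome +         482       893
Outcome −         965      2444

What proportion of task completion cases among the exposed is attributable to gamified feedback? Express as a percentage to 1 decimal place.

19.7

Reading the table with exposure as columns: a = 482 (Gamified, case), b = 965 (Gamified, non-case), c = 893 (Control, case), d = 2444.
Risk in exposed = 482/1447 = 0.33310; risk in unexposed = 893/3337 = 0.26761.
RR = 0.33310/0.26761 = 1.24475
AR% = (RR − 1)/RR × 100 = (1.24475 − 1)/1.24475 × 100 = 19.6628%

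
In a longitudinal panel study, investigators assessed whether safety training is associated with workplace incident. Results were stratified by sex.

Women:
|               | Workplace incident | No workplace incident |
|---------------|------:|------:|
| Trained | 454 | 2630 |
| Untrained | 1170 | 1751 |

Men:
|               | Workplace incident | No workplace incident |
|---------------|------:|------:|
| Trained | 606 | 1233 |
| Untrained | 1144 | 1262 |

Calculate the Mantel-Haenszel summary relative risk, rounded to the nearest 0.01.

RR_MH = Σ(aᵢ·n₀ᵢ/nᵢ) / Σ(cᵢ·n₁ᵢ/nᵢ), with n₁ᵢ = aᵢ+bᵢ (exposed), n₀ᵢ = cᵢ+dᵢ (unexposed), nᵢ = n₁ᵢ+n₀ᵢ.
Stratum 1 (Women): n₁ = 3084, n₀ = 2921, n = 6005; a·n₀/n = 454·2921/6005 = 220.8383; c·n₁/n = 1170·3084/6005 = 600.8793
Stratum 2 (Men): n₁ = 1839, n₀ = 2406, n = 4245; a·n₀/n = 606·2406/4245 = 343.4714; c·n₁/n = 1144·1839/4245 = 495.5986
RR_MH = (220.8383 + 343.4714) / (600.8793 + 495.5986) = 564.3097 / 1096.4779 = 0.51466

0.51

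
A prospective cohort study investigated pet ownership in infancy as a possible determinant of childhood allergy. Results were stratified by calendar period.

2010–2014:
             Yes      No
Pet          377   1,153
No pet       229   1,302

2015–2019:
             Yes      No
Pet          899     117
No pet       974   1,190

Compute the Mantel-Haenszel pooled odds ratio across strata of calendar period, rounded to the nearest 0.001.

4.069

OR_MH = Σ(aᵢdᵢ/nᵢ) / Σ(bᵢcᵢ/nᵢ), where nᵢ is the stratum total.
Stratum 1 (2010–2014): n = 3061; a·d/n = 377·1302/3061 = 160.3574; b·c/n = 1153·229/3061 = 86.2584
Stratum 2 (2015–2019): n = 3180; a·d/n = 899·1190/3180 = 336.4182; b·c/n = 117·974/3180 = 35.8358
OR_MH = (160.3574 + 336.4182) / (86.2584 + 35.8358) = 496.7756 / 122.0943 = 4.06879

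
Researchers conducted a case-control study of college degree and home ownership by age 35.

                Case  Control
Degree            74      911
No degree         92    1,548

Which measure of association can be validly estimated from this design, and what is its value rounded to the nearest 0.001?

Cells: a = 74, b = 911, c = 92, d = 1548.
This is a case-control study: participants were sampled on outcome status, so risks in the source population cannot be estimated directly — relative risk is not valid here. The odds ratio is the appropriate measure.
OR = (a·d)/(b·c) = (74 × 1548) / (911 × 92) = 114552 / 83812 = 1.36677

1.367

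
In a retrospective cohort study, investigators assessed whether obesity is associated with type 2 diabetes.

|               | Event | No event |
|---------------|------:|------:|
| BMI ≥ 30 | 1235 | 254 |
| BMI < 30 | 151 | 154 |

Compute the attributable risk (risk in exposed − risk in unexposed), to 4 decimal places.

0.3343

Cells: a = 1235, b = 254, c = 151, d = 154.
Risk in exposed = 1235/1489 = 0.829416; risk in unexposed = 151/305 = 0.495082.
Risk difference = 0.829416 − 0.495082 = 0.334334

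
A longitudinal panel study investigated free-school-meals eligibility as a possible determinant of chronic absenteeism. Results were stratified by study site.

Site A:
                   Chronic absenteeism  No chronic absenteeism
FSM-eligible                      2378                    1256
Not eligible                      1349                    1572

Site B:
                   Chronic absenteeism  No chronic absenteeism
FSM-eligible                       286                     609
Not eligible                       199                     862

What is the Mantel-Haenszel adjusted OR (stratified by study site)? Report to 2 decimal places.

2.17

OR_MH = Σ(aᵢdᵢ/nᵢ) / Σ(bᵢcᵢ/nᵢ), where nᵢ is the stratum total.
Stratum 1 (Site A): n = 6555; a·d/n = 2378·1572/6555 = 570.2847; b·c/n = 1256·1349/6555 = 258.4812
Stratum 2 (Site B): n = 1956; a·d/n = 286·862/1956 = 126.0389; b·c/n = 609·199/1956 = 61.9586
OR_MH = (570.2847 + 126.0389) / (258.4812 + 61.9586) = 696.3235 / 320.4397 = 2.17302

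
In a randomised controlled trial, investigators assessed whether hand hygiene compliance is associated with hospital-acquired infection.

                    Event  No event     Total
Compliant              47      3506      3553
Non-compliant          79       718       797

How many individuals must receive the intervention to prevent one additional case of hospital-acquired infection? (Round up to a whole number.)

12

Risk in treated group = 47/3553 = 0.01323; risk in control = 79/797 = 0.09912.
Absolute risk reduction = 0.09912 − 0.01323 = 0.08589
NNT = 1 / ARR = 1 / 0.08589 = 11.642 → round up → 12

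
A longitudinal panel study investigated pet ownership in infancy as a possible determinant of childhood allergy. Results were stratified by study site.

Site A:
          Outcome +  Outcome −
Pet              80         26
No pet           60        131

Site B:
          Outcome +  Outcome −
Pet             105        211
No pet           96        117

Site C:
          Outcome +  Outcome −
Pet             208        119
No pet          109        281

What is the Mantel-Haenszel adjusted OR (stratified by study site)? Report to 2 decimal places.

2.27

OR_MH = Σ(aᵢdᵢ/nᵢ) / Σ(bᵢcᵢ/nᵢ), where nᵢ is the stratum total.
Stratum 1 (Site A): n = 297; a·d/n = 80·131/297 = 35.2862; b·c/n = 26·60/297 = 5.2525
Stratum 2 (Site B): n = 529; a·d/n = 105·117/529 = 23.2231; b·c/n = 211·96/529 = 38.2911
Stratum 3 (Site C): n = 717; a·d/n = 208·281/717 = 81.5174; b·c/n = 119·109/717 = 18.0907
OR_MH = (35.2862 + 23.2231 + 81.5174) / (5.2525 + 38.2911 + 18.0907) = 140.0267 / 61.6343 = 2.27190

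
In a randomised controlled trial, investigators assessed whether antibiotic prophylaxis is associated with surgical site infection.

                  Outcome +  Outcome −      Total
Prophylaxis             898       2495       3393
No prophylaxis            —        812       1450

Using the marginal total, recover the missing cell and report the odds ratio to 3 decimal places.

0.458

The missing cell is in the unexposed row: 1450 − 812 = 638.
So a = 898, b = 2495, c = 638, d = 812.
OR = (a·d)/(b·c) = (898 × 812) / (2495 × 638) = 729176 / 1591810 = 0.45808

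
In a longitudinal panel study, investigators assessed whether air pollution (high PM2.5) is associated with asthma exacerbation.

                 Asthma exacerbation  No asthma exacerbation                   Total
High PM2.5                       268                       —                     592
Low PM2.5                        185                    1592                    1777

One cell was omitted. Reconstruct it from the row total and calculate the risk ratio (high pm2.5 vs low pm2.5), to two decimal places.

4.35

The missing cell is in the exposed row: 592 − 268 = 324.
So a = 268, b = 324, c = 185, d = 1592.
RR = [a/(a+b)] / [c/(c+d)] = (268/592) / (185/1777) = 0.45270/0.10411 = 4.34839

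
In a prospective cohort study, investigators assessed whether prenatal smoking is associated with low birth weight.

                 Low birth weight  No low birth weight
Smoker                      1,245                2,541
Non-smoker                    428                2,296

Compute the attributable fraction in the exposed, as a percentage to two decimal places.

52.22

Cells: a = 1245, b = 2541, c = 428, d = 2296.
Risk in exposed = 1245/3786 = 0.32884; risk in unexposed = 428/2724 = 0.15712.
RR = 0.32884/0.15712 = 2.09292
AR% = (RR − 1)/RR × 100 = (2.09292 − 1)/2.09292 × 100 = 52.2198%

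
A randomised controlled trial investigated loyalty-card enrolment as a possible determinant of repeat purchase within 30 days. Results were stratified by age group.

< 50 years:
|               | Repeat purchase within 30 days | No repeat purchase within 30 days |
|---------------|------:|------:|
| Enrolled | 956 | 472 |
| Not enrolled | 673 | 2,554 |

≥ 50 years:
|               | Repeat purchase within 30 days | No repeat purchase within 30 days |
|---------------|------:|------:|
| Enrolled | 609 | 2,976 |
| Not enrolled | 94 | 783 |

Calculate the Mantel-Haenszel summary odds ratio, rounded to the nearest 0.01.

OR_MH = Σ(aᵢdᵢ/nᵢ) / Σ(bᵢcᵢ/nᵢ), where nᵢ is the stratum total.
Stratum 1 (< 50 years): n = 4655; a·d/n = 956·2554/4655 = 524.5164; b·c/n = 472·673/4655 = 68.2397
Stratum 2 (≥ 50 years): n = 4462; a·d/n = 609·783/4462 = 106.8684; b·c/n = 2976·94/4462 = 62.6948
OR_MH = (524.5164 + 106.8684) / (68.2397 + 62.6948) = 631.3849 / 130.9345 = 4.82214

4.82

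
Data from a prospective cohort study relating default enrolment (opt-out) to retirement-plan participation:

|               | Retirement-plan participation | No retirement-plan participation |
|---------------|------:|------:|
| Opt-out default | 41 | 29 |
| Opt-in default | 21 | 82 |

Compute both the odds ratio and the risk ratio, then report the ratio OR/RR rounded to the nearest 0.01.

1.92

Cells: a = 41, b = 29, c = 21, d = 82.
OR = (41·82)/(29·21) = 3362/609 = 5.52053
Risk in exposed = 41/70 = 0.58571; risk in unexposed = 21/103 = 0.20388; RR = 2.87279
OR/RR = 5.52053 / 2.87279 = 1.92166
The outcome is not rare, so the OR lies further from 1 than the RR.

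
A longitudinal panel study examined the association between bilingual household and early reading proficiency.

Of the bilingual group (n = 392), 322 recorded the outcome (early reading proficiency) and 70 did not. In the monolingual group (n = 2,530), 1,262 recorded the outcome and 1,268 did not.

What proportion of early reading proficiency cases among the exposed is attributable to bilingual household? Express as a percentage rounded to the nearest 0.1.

39.3

From the description: a = 322, b = 70, c = 1262, d = 1268.
Risk in exposed = 322/392 = 0.82143; risk in unexposed = 1262/2530 = 0.49881.
RR = 0.82143/0.49881 = 1.64676
AR% = (RR − 1)/RR × 100 = (1.64676 − 1)/1.64676 × 100 = 39.2748%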